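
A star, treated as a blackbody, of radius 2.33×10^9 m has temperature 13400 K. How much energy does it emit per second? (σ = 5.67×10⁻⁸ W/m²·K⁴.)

P ≈ 1.25×10^29 W

A = 4πr² = 4π × (2.33×10^9)² = 6.82×10^19 m².
P = σAT⁴ = 5.67×10⁻⁸ × 6.82×10^19 × (13400)⁴ = 5.67×10⁻⁸ × 6.82×10^19 × 3.22×10^16.
P = 1.25×10^29 W.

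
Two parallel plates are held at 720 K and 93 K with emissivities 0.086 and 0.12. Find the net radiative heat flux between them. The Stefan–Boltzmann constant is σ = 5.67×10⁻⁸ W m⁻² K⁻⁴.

q ≈ 803 W/m²

For two large parallel gray plates, q = σ(T₁⁴ − T₂⁴) / (1/ε₁ + 1/ε₂ − 1).
1/ε₁ + 1/ε₂ − 1 = 1/0.086 + 1/0.12 − 1 = 18.96.
T₁⁴ − T₂⁴ = 2.69×10^11 − 7.48×10^7 = 2.69×10^11 K⁴.
q = 5.67×10⁻⁸ × 2.69×10^11 / 18.96 = 803 W/m².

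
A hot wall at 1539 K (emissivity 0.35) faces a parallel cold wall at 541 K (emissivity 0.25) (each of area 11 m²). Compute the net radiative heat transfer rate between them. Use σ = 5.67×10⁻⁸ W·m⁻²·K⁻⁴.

For two large parallel gray plates, q = σ(T₁⁴ − T₂⁴) / (1/ε₁ + 1/ε₂ − 1).
1/ε₁ + 1/ε₂ − 1 = 1/0.35 + 1/0.25 − 1 = 5.857.
T₁⁴ − T₂⁴ = 5.61×10^12 − 8.57×10^10 = 5.52×10^12 K⁴.
q = 5.67×10⁻⁸ × 5.52×10^12 / 5.857 = 53500 W/m².
Q = q·A = 53500 × 11 = 5.88×10^5 W.

Q ≈ 5.88×10^5 W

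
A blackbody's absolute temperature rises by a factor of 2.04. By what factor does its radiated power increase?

P ∝ T⁴, so the power scales as (2.04)⁴ = 17.3.

factor ≈ 17.3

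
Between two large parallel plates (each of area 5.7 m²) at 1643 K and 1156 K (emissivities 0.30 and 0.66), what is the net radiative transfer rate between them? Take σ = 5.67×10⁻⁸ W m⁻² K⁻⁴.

For two large parallel gray plates, q = σ(T₁⁴ − T₂⁴) / (1/ε₁ + 1/ε₂ − 1).
1/ε₁ + 1/ε₂ − 1 = 1/0.30 + 1/0.66 − 1 = 3.848.
T₁⁴ − T₂⁴ = 7.29×10^12 − 1.79×10^12 = 5.50×10^12 K⁴.
q = 5.67×10⁻⁸ × 5.50×10^12 / 3.848 = 81100 W/m².
Q = q·A = 81100 × 5.7 = 4.62×10^5 W.

Q ≈ 4.62×10^5 W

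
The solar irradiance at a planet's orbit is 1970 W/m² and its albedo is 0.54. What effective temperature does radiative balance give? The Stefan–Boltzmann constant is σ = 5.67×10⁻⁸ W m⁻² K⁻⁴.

Power absorbed = (1−a)S·πR²; power emitted = 4πR²σT⁴. Equating and cancelling πR²:
T = ((1−a)S / 4σ)^(1/4) = (906 / (4 × 5.67×10⁻⁸))^(1/4) = (4.00×10^9)^(1/4).
T = 251 K.

T ≈ 251 K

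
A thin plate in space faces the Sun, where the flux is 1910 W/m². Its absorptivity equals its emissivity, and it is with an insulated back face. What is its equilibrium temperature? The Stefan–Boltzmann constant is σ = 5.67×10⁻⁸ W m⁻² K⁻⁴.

T ≈ 428 K

Absorbed flux αS = emitted flux εσT⁴ (one radiating face); with α = ε, T = (S/σ)^(1/4).
T = (1910 / 5.67×10⁻⁸)^(1/4) = (3.37×10^10)^(1/4).
T = 428 K.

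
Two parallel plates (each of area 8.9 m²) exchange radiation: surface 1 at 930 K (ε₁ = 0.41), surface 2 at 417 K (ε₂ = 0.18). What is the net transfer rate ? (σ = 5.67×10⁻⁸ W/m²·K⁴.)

For two large parallel gray plates, q = σ(T₁⁴ − T₂⁴) / (1/ε₁ + 1/ε₂ − 1).
1/ε₁ + 1/ε₂ − 1 = 1/0.41 + 1/0.18 − 1 = 6.995.
T₁⁴ − T₂⁴ = 7.48×10^11 − 3.02×10^10 = 7.18×10^11 K⁴.
q = 5.67×10⁻⁸ × 7.18×10^11 / 6.995 = 5820 W/m².
Q = q·A = 5820 × 8.9 = 51800 W.

Q ≈ 51800 W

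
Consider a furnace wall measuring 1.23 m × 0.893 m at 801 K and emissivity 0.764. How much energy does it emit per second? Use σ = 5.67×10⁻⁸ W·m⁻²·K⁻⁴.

P ≈ 19600 W

A = 1.23 × 0.893 = 1.10 m².
Stefan–Boltzmann: P = εσAT⁴ = 0.764 × 5.67×10⁻⁸ × 1.10 × (801)⁴ = 0.764 × 5.67×10⁻⁸ × 1.10 × 4.12×10^11.
P = 19600 W.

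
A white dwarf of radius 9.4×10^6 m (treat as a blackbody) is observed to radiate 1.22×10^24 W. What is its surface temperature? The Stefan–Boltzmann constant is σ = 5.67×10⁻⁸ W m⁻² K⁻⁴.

A = 4πr² = 4π × (9.4×10^6)² = 1.11×10^15 m².
From P = σAT⁴, T = (P / σA)^(1/4) = (1.22×10^24 / (5.67×10⁻⁸ × 1.11×10^15))^(1/4).
T = (1.94×10^16)^(1/4) = 11800 K.

T ≈ 11800 K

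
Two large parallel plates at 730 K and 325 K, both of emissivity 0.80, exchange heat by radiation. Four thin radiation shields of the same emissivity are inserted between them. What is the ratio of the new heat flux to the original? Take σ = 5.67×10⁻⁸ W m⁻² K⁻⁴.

ratio ≈ 0.200

With N identical shields there are N+1 = 5 gaps in series, each with the same radiative resistance, so the flux falls to 1/(N+1) of its unshielded value.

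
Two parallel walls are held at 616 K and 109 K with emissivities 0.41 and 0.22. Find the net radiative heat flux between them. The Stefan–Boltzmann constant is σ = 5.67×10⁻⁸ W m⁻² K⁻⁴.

For two large parallel gray plates, q = σ(T₁⁴ − T₂⁴) / (1/ε₁ + 1/ε₂ − 1).
1/ε₁ + 1/ε₂ − 1 = 1/0.41 + 1/0.22 − 1 = 5.984.
T₁⁴ − T₂⁴ = 1.44×10^11 − 1.41×10^8 = 1.44×10^11 K⁴.
q = 5.67×10⁻⁸ × 1.44×10^11 / 5.984 = 1360 W/m².

q ≈ 1360 W/m²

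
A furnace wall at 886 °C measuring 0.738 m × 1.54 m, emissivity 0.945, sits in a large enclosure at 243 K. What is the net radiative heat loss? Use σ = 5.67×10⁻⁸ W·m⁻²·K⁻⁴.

Q ≈ 1.10×10^5 W

A = 0.738 × 1.54 = 1.14 m².
Convert: 886 °C = 1159 K.
Q = εσA(T⁴ − T_s⁴). T⁴ − T_s⁴ = (1159)⁴ − (243)⁴ = 1.80×10^12 − 3.49×10^9 = 1.80×10^12 K⁴.
Q = 0.945 × 5.67×10⁻⁸ × 1.14 × 1.80×10^12 = 1.10×10^5 W.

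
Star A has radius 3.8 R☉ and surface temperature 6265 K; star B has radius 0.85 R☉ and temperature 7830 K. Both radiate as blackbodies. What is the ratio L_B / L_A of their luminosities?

L = 4πR²σT⁴ ∝ R²T⁴, so L_B/L_A = (0.85/3.8)² × (7830/6265)⁴ = 0.0500 × 2.44 = 0.122.

L_B/L_A ≈ 0.122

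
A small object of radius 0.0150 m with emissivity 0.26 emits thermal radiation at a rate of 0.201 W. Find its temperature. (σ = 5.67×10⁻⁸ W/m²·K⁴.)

A = 4πr² = 4π × (0.0150)² = 2.83×10^-3 m².
From P = εσAT⁴, T = (P / εσA)^(1/4) = (0.201 / (0.26 × 5.67×10⁻⁸ × 2.83×10^-3))^(1/4).
T = (4.82×10^9)^(1/4) = 264 K.

T ≈ 264 K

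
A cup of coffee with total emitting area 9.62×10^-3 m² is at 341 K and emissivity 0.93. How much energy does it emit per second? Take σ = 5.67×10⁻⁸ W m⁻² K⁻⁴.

P = εσAT⁴ = 0.93 × 5.67×10⁻⁸ × 9.62×10^-3 × (341)⁴ = 0.93 × 5.67×10⁻⁸ × 9.62×10^-3 × 1.35×10^10.
P = 6.86 W.

P ≈ 6.86 W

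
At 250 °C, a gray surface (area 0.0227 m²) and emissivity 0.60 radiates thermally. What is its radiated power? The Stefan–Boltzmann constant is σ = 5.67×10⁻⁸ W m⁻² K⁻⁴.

250 °C = 523 K.
Stefan–Boltzmann: P = εσAT⁴ = 0.60 × 5.67×10⁻⁸ × 0.0227 × (523)⁴ = 0.60 × 5.67×10⁻⁸ × 0.0227 × 7.48×10^10.
P = 57.8 W.

P ≈ 57.8 W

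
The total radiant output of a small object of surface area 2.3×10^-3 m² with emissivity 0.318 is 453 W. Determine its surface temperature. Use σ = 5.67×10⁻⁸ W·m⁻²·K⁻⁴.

From P = εσAT⁴, T = (P / εσA)^(1/4) = (453 / (0.318 × 5.67×10⁻⁸ × 2.30×10^-3))^(1/4).
T = (1.09×10^13)^(1/4) = 1820 K.

T ≈ 1820 K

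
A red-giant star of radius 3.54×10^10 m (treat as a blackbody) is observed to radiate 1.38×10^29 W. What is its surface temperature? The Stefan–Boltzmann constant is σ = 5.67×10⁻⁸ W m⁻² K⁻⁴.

A = 4πr² = 4π × (3.54×10^10)² = 1.57×10^22 m².
From P = σAT⁴, T = (P / σA)^(1/4) = (1.38×10^29 / (5.67×10⁻⁸ × 1.57×10^22))^(1/4).
T = (1.55×10^14)^(1/4) = 3530 K.

T ≈ 3530 K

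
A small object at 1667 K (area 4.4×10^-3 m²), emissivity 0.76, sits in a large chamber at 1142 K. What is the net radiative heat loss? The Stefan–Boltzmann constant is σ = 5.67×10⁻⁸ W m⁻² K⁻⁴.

Q ≈ 1140 W

Q = εσA(T⁴ − T_s⁴). T⁴ − T_s⁴ = (1667)⁴ − (1142)⁴ = 7.72×10^12 − 1.70×10^12 = 6.02×10^12 K⁴.
Q = 0.76 × 5.67×10⁻⁸ × 4.40×10^-3 × 6.02×10^12 = 1140 W.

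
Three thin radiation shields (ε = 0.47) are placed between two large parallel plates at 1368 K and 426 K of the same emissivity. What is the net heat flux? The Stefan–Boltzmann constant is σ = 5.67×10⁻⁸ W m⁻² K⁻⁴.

Each of the 4 gaps contributes resistance (2/ε − 1) = 2/0.47 − 1 = 3.255; total = 13.02.
q = σ(T₁⁴ − T₂⁴) / 13.02 = 5.67×10⁻⁸ × 3.47×10^12 / 13.02 = 15100 W/m².

q ≈ 15100 W/m²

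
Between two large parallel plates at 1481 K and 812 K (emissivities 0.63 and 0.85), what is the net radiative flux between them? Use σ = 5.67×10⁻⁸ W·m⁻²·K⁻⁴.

For two large parallel gray plates, q = σ(T₁⁴ − T₂⁴) / (1/ε₁ + 1/ε₂ − 1).
1/ε₁ + 1/ε₂ − 1 = 1/0.63 + 1/0.85 − 1 = 1.764.
T₁⁴ − T₂⁴ = 4.81×10^12 − 4.35×10^11 = 4.38×10^12 K⁴.
q = 5.67×10⁻⁸ × 4.38×10^12 / 1.764 = 1.41×10^5 W/m².

q ≈ 1.41×10^5 W/m²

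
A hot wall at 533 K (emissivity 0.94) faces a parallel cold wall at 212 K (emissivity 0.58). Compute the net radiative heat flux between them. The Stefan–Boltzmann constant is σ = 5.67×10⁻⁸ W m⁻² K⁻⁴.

q ≈ 2500 W/m²

For two large parallel gray plates, q = σ(T₁⁴ − T₂⁴) / (1/ε₁ + 1/ε₂ − 1).
1/ε₁ + 1/ε₂ − 1 = 1/0.94 + 1/0.58 − 1 = 1.788.
T₁⁴ − T₂⁴ = 8.07×10^10 − 2.02×10^9 = 7.87×10^10 K⁴.
q = 5.67×10⁻⁸ × 7.87×10^10 / 1.788 = 2500 W/m².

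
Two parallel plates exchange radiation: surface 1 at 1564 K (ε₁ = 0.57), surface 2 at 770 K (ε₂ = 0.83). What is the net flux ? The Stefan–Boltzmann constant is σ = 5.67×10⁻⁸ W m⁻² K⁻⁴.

q ≈ 1.63×10^5 W/m²

For two large parallel gray plates, q = σ(T₁⁴ − T₂⁴) / (1/ε₁ + 1/ε₂ − 1).
1/ε₁ + 1/ε₂ − 1 = 1/0.57 + 1/0.83 − 1 = 1.959.
T₁⁴ − T₂⁴ = 5.98×10^12 − 3.52×10^11 = 5.63×10^12 K⁴.
q = 5.67×10⁻⁸ × 5.63×10^12 / 1.959 = 1.63×10^5 W/m².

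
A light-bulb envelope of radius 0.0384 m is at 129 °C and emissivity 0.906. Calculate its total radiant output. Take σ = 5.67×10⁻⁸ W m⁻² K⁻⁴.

P ≈ 24.9 W

A = 4πr² = 4π × (0.0384)² = 0.0185 m².
129 °C = 402 K.
Stefan–Boltzmann: P = εσAT⁴ = 0.906 × 5.67×10⁻⁸ × 0.0185 × (402)⁴ = 0.906 × 5.67×10⁻⁸ × 0.0185 × 2.61×10^10.
P = 24.9 W.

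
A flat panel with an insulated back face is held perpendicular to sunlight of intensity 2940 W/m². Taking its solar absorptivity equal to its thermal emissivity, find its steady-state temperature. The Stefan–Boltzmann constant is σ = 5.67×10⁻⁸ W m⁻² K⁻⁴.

T ≈ 477 K

Absorbed flux αS = emitted flux εσT⁴ (one radiating face); with α = ε, T = (S/σ)^(1/4).
T = (2940 / 5.67×10⁻⁸)^(1/4) = (5.19×10^10)^(1/4).
T = 477 K.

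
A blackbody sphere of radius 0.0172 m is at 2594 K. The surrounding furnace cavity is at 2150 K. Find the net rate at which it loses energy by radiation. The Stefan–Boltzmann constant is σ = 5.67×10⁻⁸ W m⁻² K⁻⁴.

A = 4πr² = 4π × (0.0172)² = 3.72×10^-3 m².
Q = σA(T⁴ − T_s⁴). T⁴ − T_s⁴ = (2594)⁴ − (2150)⁴ = 4.53×10^13 − 2.14×10^13 = 2.39×10^13 K⁴.
Q = 5.67×10⁻⁸ × 3.72×10^-3 × 2.39×10^13 = 5040 W.

Q ≈ 5040 W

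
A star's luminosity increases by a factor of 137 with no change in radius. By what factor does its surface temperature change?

P ∝ T⁴ ⇒ T ∝ P^(1/4), so T scales by (137)^(1/4) = 3.42.

factor ≈ 3.42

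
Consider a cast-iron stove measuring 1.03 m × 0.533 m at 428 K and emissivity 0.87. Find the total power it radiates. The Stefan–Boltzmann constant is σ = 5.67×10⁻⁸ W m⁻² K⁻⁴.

P ≈ 909 W

A = 1.03 × 0.533 = 0.549 m².
P = εσAT⁴ = 0.87 × 5.67×10⁻⁸ × 0.549 × (428)⁴ = 0.87 × 5.67×10⁻⁸ × 0.549 × 3.36×10^10.
P = 909 W.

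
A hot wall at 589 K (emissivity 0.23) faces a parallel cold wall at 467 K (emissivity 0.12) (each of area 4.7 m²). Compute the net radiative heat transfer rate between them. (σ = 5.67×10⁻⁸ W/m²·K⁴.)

For two large parallel gray plates, q = σ(T₁⁴ − T₂⁴) / (1/ε₁ + 1/ε₂ − 1).
1/ε₁ + 1/ε₂ − 1 = 1/0.23 + 1/0.12 − 1 = 11.68.
T₁⁴ − T₂⁴ = 1.20×10^11 − 4.76×10^10 = 7.28×10^10 K⁴.
q = 5.67×10⁻⁸ × 7.28×10^10 / 11.68 = 353 W/m².
Q = q·A = 353 × 4.7 = 1660 W.

Q ≈ 1660 W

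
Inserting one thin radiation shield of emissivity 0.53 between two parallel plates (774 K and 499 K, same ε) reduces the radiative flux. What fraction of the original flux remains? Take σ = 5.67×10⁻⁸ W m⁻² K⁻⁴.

ratio ≈ 0.500

With N identical shields there are N+1 = 2 gaps in series, each with the same radiative resistance, so the flux falls to 1/(N+1) of its unshielded value.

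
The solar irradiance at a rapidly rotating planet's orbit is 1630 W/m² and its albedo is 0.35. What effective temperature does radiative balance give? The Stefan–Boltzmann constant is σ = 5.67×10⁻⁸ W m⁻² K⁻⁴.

T ≈ 261 K

Power absorbed = (1−a)S·πR²; power emitted = 4πR²σT⁴. Equating and cancelling πR²:
T = ((1−a)S / 4σ)^(1/4) = (1060 / (4 × 5.67×10⁻⁸))^(1/4) = (4.67×10^9)^(1/4).
T = 261 K.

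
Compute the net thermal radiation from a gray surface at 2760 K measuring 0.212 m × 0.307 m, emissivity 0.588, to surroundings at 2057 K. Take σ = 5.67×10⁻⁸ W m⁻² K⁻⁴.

A = 0.212 × 0.307 = 0.0651 m².
Q = εσA(T⁴ − T_s⁴). T⁴ − T_s⁴ = (2760)⁴ − (2057)⁴ = 5.80×10^13 − 1.79×10^13 = 4.01×10^13 K⁴.
Q = 0.588 × 5.67×10⁻⁸ × 0.0651 × 4.01×10^13 = 87100 W.

Q ≈ 87100 W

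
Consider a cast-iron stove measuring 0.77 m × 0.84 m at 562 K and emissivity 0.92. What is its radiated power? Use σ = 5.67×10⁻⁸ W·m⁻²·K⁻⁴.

A = 0.77 × 0.84 = 0.647 m².
Stefan–Boltzmann: P = εσAT⁴ = 0.92 × 5.67×10⁻⁸ × 0.647 × (562)⁴ = 0.92 × 5.67×10⁻⁸ × 0.647 × 9.98×10^10.
P = 3370 W.

P ≈ 3370 W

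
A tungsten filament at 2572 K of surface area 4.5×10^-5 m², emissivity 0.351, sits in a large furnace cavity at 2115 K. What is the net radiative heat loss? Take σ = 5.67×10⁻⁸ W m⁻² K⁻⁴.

Q ≈ 21.3 W

Q = εσA(T⁴ − T_s⁴). T⁴ − T_s⁴ = (2572)⁴ − (2115)⁴ = 4.38×10^13 − 2.00×10^13 = 2.38×10^13 K⁴.
Q = 0.351 × 5.67×10⁻⁸ × 4.50×10^-5 × 2.38×10^13 = 21.3 W.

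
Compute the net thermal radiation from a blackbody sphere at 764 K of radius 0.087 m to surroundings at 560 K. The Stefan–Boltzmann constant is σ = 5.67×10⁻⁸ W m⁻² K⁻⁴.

A = 4πr² = 4π × (0.087)² = 0.0951 m².
Q = σA(T⁴ − T_s⁴). T⁴ − T_s⁴ = (764)⁴ − (560)⁴ = 3.41×10^11 − 9.83×10^10 = 2.42×10^11 K⁴.
Q = 5.67×10⁻⁸ × 0.0951 × 2.42×10^11 = 1310 W.

Q ≈ 1310 W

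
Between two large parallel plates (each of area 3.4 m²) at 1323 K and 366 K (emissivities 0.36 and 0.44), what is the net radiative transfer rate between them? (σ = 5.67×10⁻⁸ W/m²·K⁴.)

For two large parallel gray plates, q = σ(T₁⁴ − T₂⁴) / (1/ε₁ + 1/ε₂ − 1).
1/ε₁ + 1/ε₂ − 1 = 1/0.36 + 1/0.44 − 1 = 4.051.
T₁⁴ − T₂⁴ = 3.06×10^12 − 1.79×10^10 = 3.05×10^12 K⁴.
q = 5.67×10⁻⁸ × 3.05×10^12 / 4.051 = 42600 W/m².
Q = q·A = 42600 × 3.4 = 1.45×10^5 W.

Q ≈ 1.45×10^5 W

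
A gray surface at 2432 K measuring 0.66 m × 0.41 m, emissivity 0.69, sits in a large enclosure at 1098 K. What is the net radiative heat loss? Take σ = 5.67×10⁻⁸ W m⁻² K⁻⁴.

Q ≈ 3.55×10^5 W

A = 0.66 × 0.41 = 0.271 m².
Q = εσA(T⁴ − T_s⁴). T⁴ − T_s⁴ = (2432)⁴ − (1098)⁴ = 3.50×10^13 − 1.45×10^12 = 3.35×10^13 K⁴.
Q = 0.69 × 5.67×10⁻⁸ × 0.271 × 3.35×10^13 = 3.55×10^5 W.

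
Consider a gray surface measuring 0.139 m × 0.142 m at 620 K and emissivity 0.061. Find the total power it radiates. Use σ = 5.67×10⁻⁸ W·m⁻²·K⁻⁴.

P ≈ 10.1 W

A = 0.139 × 0.142 = 0.0197 m².
P = εσAT⁴ = 0.061 × 5.67×10⁻⁸ × 0.0197 × (620)⁴ = 0.061 × 5.67×10⁻⁸ × 0.0197 × 1.48×10^11.
P = 10.1 W.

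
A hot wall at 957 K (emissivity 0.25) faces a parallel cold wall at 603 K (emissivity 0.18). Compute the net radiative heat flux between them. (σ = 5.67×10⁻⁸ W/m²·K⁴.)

q ≈ 4680 W/m²

For two large parallel gray plates, q = σ(T₁⁴ − T₂⁴) / (1/ε₁ + 1/ε₂ − 1).
1/ε₁ + 1/ε₂ − 1 = 1/0.25 + 1/0.18 − 1 = 8.556.
T₁⁴ − T₂⁴ = 8.39×10^11 − 1.32×10^11 = 7.07×10^11 K⁴.
q = 5.67×10⁻⁸ × 7.07×10^11 / 8.556 = 4680 W/m².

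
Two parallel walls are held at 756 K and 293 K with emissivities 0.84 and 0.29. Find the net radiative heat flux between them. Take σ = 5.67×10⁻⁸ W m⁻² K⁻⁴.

q ≈ 4980 W/m²

For two large parallel gray plates, q = σ(T₁⁴ − T₂⁴) / (1/ε₁ + 1/ε₂ − 1).
1/ε₁ + 1/ε₂ − 1 = 1/0.84 + 1/0.29 − 1 = 3.639.
T₁⁴ − T₂⁴ = 3.27×10^11 − 7.37×10^9 = 3.19×10^11 K⁴.
q = 5.67×10⁻⁸ × 3.19×10^11 / 3.639 = 4980 W/m².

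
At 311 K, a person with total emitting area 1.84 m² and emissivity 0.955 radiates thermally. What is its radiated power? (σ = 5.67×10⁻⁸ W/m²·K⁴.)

P = εσAT⁴ = 0.955 × 5.67×10⁻⁸ × 1.84 × (311)⁴ = 0.955 × 5.67×10⁻⁸ × 1.84 × 9.35×10^9.
P = 932 W.

P ≈ 932 W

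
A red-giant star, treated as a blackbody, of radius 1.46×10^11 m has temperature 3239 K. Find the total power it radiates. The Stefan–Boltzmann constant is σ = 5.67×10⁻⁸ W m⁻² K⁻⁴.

A = 4πr² = 4π × (1.46×10^11)² = 2.68×10^23 m².
P = σAT⁴ = 5.67×10⁻⁸ × 2.68×10^23 × (3239)⁴ = 5.67×10⁻⁸ × 2.68×10^23 × 1.10×10^14.
P = 1.67×10^30 W.

P ≈ 1.67×10^30 W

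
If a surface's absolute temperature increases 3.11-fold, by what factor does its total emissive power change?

factor ≈ 93.5

P ∝ T⁴, so the power scales as (3.11)⁴ = 93.5.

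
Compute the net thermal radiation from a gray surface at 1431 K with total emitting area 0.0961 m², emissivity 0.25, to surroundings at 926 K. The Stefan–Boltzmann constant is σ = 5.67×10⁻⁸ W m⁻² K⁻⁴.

Q ≈ 4710 W

Q = εσA(T⁴ − T_s⁴). T⁴ − T_s⁴ = (1431)⁴ − (926)⁴ = 4.19×10^12 − 7.35×10^11 = 3.46×10^12 K⁴.
Q = 0.25 × 5.67×10⁻⁸ × 0.0961 × 3.46×10^12 = 4710 W.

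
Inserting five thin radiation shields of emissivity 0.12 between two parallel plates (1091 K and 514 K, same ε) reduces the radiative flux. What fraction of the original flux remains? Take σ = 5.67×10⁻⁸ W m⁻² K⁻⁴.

With N identical shields there are N+1 = 6 gaps in series, each with the same radiative resistance, so the flux falls to 1/(N+1) of its unshielded value.

ratio ≈ 0.167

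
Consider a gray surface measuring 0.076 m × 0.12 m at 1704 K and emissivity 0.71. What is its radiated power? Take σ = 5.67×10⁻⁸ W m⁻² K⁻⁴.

A = 0.076 × 0.12 = 9.12×10^-3 m².
Stefan–Boltzmann: P = εσAT⁴ = 0.71 × 5.67×10⁻⁸ × 9.12×10^-3 × (1704)⁴ = 0.71 × 5.67×10⁻⁸ × 9.12×10^-3 × 8.43×10^12.
P = 3100 W.

P ≈ 3100 W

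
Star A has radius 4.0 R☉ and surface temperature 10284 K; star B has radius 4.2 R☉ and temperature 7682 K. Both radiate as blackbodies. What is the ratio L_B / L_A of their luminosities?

L = 4πR²σT⁴ ∝ R²T⁴, so L_B/L_A = (4.2/4.0)² × (7682/10284)⁴ = 1.10 × 0.311 = 0.343.

L_B/L_A ≈ 0.343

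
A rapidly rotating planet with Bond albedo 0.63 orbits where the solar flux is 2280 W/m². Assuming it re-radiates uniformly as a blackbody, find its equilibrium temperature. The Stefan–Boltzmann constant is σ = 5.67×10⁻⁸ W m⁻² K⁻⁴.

T ≈ 247 K

Power absorbed = (1−a)S·πR²; power emitted = 4πR²σT⁴. Equating and cancelling πR²:
T = ((1−a)S / 4σ)^(1/4) = (844 / (4 × 5.67×10⁻⁸))^(1/4) = (3.72×10^9)^(1/4).
T = 247 K.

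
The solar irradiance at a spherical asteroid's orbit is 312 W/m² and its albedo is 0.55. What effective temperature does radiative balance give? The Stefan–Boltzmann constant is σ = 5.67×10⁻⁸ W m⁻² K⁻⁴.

Power absorbed = (1−a)S·πR²; power emitted = 4πR²σT⁴. Equating and cancelling πR²:
T = ((1−a)S / 4σ)^(1/4) = (140 / (4 × 5.67×10⁻⁸))^(1/4) = (6.19×10^8)^(1/4).
T = 158 K.

T ≈ 158 K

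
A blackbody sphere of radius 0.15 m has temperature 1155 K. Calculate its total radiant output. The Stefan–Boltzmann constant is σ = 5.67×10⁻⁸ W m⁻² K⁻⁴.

A = 4πr² = 4π × (0.15)² = 0.283 m².
P = σAT⁴ = 5.67×10⁻⁸ × 0.283 × (1155)⁴ = 5.67×10⁻⁸ × 0.283 × 1.78×10^12.
P = 28500 W.

P ≈ 28500 W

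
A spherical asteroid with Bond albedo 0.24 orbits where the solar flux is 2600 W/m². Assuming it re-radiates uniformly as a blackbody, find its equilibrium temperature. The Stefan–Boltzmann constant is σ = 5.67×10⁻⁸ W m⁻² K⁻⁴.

T ≈ 306 K

Power absorbed = (1−a)S·πR²; power emitted = 4πR²σT⁴. Equating and cancelling πR²:
T = ((1−a)S / 4σ)^(1/4) = (1980 / (4 × 5.67×10⁻⁸))^(1/4) = (8.71×10^9)^(1/4).
T = 306 K.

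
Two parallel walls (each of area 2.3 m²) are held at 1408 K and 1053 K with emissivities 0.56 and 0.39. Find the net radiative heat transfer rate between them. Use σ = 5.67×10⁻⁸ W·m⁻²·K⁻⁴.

For two large parallel gray plates, q = σ(T₁⁴ − T₂⁴) / (1/ε₁ + 1/ε₂ − 1).
1/ε₁ + 1/ε₂ − 1 = 1/0.56 + 1/0.39 − 1 = 3.350.
T₁⁴ − T₂⁴ = 3.93×10^12 − 1.23×10^12 = 2.70×10^12 K⁴.
q = 5.67×10⁻⁸ × 2.70×10^12 / 3.350 = 45700 W/m².
Q = q·A = 45700 × 2.3 = 1.05×10^5 W.

Q ≈ 1.05×10^5 W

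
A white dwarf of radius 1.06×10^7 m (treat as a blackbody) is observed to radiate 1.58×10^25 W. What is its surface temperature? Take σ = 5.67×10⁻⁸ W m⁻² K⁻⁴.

T ≈ 21100 K

A = 4πr² = 4π × (1.06×10^7)² = 1.41×10^15 m².
From P = σAT⁴, T = (P / σA)^(1/4) = (1.58×10^25 / (5.67×10⁻⁸ × 1.41×10^15))^(1/4).
T = (1.97×10^17)^(1/4) = 21100 K.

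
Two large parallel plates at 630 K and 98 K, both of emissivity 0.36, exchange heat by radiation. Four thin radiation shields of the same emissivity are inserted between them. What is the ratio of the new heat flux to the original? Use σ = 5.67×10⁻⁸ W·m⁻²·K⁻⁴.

With N identical shields there are N+1 = 5 gaps in series, each with the same radiative resistance, so the flux falls to 1/(N+1) of its unshielded value.

ratio ≈ 0.200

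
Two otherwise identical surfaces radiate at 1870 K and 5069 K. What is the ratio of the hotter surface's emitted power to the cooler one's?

P ∝ T⁴, so the ratio is (5069/1870)⁴ = (2.711)⁴ = 54.0.

ratio ≈ 54.0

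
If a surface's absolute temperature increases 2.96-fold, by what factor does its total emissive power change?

P ∝ T⁴, so the power scales as (2.96)⁴ = 76.8.

factor ≈ 76.8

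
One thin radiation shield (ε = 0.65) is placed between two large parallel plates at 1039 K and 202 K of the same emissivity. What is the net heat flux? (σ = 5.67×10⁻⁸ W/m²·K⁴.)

Each of the 2 gaps contributes resistance (2/ε − 1) = 2/0.65 − 1 = 2.077; total = 4.154.
q = σ(T₁⁴ − T₂⁴) / 4.154 = 5.67×10⁻⁸ × 1.16×10^12 / 4.154 = 15900 W/m².

q ≈ 15900 W/m²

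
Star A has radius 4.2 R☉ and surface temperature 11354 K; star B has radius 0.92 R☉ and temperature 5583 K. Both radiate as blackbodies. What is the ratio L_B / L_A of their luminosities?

L_B/L_A ≈ 2.81×10^-3

L = 4πR²σT⁴ ∝ R²T⁴, so L_B/L_A = (0.92/4.2)² × (5583/11354)⁴ = 0.0480 × 0.0585 = 2.81×10^-3.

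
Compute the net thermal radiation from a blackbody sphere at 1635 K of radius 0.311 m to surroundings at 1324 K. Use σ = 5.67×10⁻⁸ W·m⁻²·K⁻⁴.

A = 4πr² = 4π × (0.311)² = 1.22 m².
Q = σA(T⁴ − T_s⁴). T⁴ − T_s⁴ = (1635)⁴ − (1324)⁴ = 7.15×10^12 − 3.07×10^12 = 4.07×10^12 K⁴.
Q = 5.67×10⁻⁸ × 1.22 × 4.07×10^12 = 2.81×10^5 W.

Q ≈ 2.81×10^5 W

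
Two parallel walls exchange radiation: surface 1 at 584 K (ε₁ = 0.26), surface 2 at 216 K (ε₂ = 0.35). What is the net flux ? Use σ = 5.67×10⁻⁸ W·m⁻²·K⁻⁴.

q ≈ 1130 W/m²

For two large parallel gray plates, q = σ(T₁⁴ − T₂⁴) / (1/ε₁ + 1/ε₂ − 1).
1/ε₁ + 1/ε₂ − 1 = 1/0.26 + 1/0.35 − 1 = 5.703.
T₁⁴ − T₂⁴ = 1.16×10^11 − 2.18×10^9 = 1.14×10^11 K⁴.
q = 5.67×10⁻⁸ × 1.14×10^11 / 5.703 = 1130 W/m².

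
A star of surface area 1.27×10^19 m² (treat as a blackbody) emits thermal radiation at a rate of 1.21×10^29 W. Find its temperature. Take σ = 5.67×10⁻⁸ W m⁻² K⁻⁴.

From P = σAT⁴, T = (P / σA)^(1/4) = (1.21×10^29 / (5.67×10⁻⁸ × 1.27×10^19))^(1/4).
T = (1.68×10^17)^(1/4) = 20200 K.

T ≈ 20200 K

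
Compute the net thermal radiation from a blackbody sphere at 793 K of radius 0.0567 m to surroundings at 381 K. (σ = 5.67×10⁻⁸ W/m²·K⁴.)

Q ≈ 858 W

A = 4πr² = 4π × (0.0567)² = 0.0404 m².
Q = σA(T⁴ − T_s⁴). T⁴ − T_s⁴ = (793)⁴ − (381)⁴ = 3.95×10^11 − 2.11×10^10 = 3.74×10^11 K⁴.
Q = 5.67×10⁻⁸ × 0.0404 × 3.74×10^11 = 858 W.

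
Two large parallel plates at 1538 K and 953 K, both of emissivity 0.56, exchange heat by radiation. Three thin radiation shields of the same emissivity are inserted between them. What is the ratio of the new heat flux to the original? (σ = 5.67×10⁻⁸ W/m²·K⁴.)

With N identical shields there are N+1 = 4 gaps in series, each with the same radiative resistance, so the flux falls to 1/(N+1) of its unshielded value.

ratio ≈ 0.250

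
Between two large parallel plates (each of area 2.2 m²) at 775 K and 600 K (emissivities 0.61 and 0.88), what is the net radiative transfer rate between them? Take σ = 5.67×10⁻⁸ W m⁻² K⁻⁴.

For two large parallel gray plates, q = σ(T₁⁴ − T₂⁴) / (1/ε₁ + 1/ε₂ − 1).
1/ε₁ + 1/ε₂ − 1 = 1/0.61 + 1/0.88 − 1 = 1.776.
T₁⁴ − T₂⁴ = 3.61×10^11 − 1.30×10^11 = 2.31×10^11 K⁴.
q = 5.67×10⁻⁸ × 2.31×10^11 / 1.776 = 7380 W/m².
Q = q·A = 7380 × 2.2 = 16200 W.

Q ≈ 16200 W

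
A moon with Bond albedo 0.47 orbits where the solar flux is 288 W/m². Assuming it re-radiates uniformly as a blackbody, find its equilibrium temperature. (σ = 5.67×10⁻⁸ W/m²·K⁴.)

T ≈ 161 K

Power absorbed = (1−a)S·πR²; power emitted = 4πR²σT⁴. Equating and cancelling πR²:
T = ((1−a)S / 4σ)^(1/4) = (153 / (4 × 5.67×10⁻⁸))^(1/4) = (6.73×10^8)^(1/4).
T = 161 K.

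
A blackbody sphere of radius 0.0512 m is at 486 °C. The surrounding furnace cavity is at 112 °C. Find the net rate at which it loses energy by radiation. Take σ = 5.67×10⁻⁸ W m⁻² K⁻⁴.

A = 4πr² = 4π × (0.0512)² = 0.0329 m².
Convert: 486 °C = 759 K; 112 °C = 385 K.
Q = σA(T⁴ − T_s⁴). T⁴ − T_s⁴ = (759)⁴ − (385)⁴ = 3.32×10^11 − 2.20×10^10 = 3.10×10^11 K⁴.
Q = 5.67×10⁻⁸ × 0.0329 × 3.10×10^11 = 579 W.

Q ≈ 579 W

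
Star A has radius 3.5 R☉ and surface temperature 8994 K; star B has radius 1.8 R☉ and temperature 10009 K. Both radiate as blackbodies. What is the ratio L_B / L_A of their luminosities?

L_B/L_A ≈ 0.406

L = 4πR²σT⁴ ∝ R²T⁴, so L_B/L_A = (1.8/3.5)² × (10009/8994)⁴ = 0.264 × 1.53 = 0.406.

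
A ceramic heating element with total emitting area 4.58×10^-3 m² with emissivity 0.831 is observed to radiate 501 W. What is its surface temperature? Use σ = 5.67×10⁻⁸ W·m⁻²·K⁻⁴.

T ≈ 1230 K

From P = εσAT⁴, T = (P / εσA)^(1/4) = (501 / (0.831 × 5.67×10⁻⁸ × 4.58×10^-3))^(1/4).
T = (2.32×10^12)^(1/4) = 1230 K.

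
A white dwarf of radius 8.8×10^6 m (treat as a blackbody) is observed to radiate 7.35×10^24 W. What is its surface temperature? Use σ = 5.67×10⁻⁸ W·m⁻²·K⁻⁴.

T ≈ 19100 K

A = 4πr² = 4π × (8.8×10^6)² = 9.73×10^14 m².
From P = σAT⁴, T = (P / σA)^(1/4) = (7.35×10^24 / (5.67×10⁻⁸ × 9.73×10^14))^(1/4).
T = (1.33×10^17)^(1/4) = 19100 K.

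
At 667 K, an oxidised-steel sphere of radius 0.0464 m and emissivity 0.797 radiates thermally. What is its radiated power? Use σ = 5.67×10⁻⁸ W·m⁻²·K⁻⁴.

A = 4πr² = 4π × (0.0464)² = 0.0271 m².
P = εσAT⁴ = 0.797 × 5.67×10⁻⁸ × 0.0271 × (667)⁴ = 0.797 × 5.67×10⁻⁸ × 0.0271 × 1.98×10^11.
P = 242 W.

P ≈ 242 W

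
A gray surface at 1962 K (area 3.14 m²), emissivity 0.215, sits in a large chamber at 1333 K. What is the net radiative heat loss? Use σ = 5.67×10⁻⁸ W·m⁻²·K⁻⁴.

Q ≈ 4.46×10^5 W

Q = εσA(T⁴ − T_s⁴). T⁴ − T_s⁴ = (1962)⁴ − (1333)⁴ = 1.48×10^13 − 3.16×10^12 = 1.17×10^13 K⁴.
Q = 0.215 × 5.67×10⁻⁸ × 3.14 × 1.17×10^13 = 4.46×10^5 W.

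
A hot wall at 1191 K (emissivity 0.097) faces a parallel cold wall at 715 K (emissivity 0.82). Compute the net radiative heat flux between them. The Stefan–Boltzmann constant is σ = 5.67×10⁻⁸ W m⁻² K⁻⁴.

q ≈ 9430 W/m²

For two large parallel gray plates, q = σ(T₁⁴ − T₂⁴) / (1/ε₁ + 1/ε₂ − 1).
1/ε₁ + 1/ε₂ − 1 = 1/0.097 + 1/0.82 − 1 = 10.53.
T₁⁴ − T₂⁴ = 2.01×10^12 − 2.61×10^11 = 1.75×10^12 K⁴.
q = 5.67×10⁻⁸ × 1.75×10^12 / 10.53 = 9430 W/m².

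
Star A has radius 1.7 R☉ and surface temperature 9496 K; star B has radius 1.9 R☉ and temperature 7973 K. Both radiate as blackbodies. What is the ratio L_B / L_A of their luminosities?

L = 4πR²σT⁴ ∝ R²T⁴, so L_B/L_A = (1.9/1.7)² × (7973/9496)⁴ = 1.25 × 0.497 = 0.621.

L_B/L_A ≈ 0.621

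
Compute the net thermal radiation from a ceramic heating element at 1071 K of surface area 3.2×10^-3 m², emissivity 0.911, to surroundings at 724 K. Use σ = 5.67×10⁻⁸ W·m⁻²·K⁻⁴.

Q = εσA(T⁴ − T_s⁴). T⁴ − T_s⁴ = (1071)⁴ − (724)⁴ = 1.32×10^12 − 2.75×10^11 = 1.04×10^12 K⁴.
Q = 0.911 × 5.67×10⁻⁸ × 3.20×10^-3 × 1.04×10^12 = 172 W.

Q ≈ 172 W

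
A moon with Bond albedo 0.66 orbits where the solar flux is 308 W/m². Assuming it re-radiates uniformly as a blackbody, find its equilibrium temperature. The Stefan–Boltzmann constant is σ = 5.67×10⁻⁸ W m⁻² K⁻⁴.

Power absorbed = (1−a)S·πR²; power emitted = 4πR²σT⁴. Equating and cancelling πR²:
T = ((1−a)S / 4σ)^(1/4) = (105 / (4 × 5.67×10⁻⁸))^(1/4) = (4.62×10^8)^(1/4).
T = 147 K.

T ≈ 147 K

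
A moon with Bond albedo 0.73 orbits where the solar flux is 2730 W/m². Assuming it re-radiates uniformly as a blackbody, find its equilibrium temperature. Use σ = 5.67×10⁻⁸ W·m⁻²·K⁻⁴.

T ≈ 239 K

Power absorbed = (1−a)S·πR²; power emitted = 4πR²σT⁴. Equating and cancelling πR²:
T = ((1−a)S / 4σ)^(1/4) = (737 / (4 × 5.67×10⁻⁸))^(1/4) = (3.25×10^9)^(1/4).
T = 239 K.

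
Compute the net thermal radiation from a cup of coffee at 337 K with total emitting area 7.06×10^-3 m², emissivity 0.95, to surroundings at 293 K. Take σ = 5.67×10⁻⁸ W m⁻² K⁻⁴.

Q = εσA(T⁴ − T_s⁴). T⁴ − T_s⁴ = (337)⁴ − (293)⁴ = 1.29×10^10 − 7.37×10^9 = 5.53×10^9 K⁴.
Q = 0.95 × 5.67×10⁻⁸ × 7.06×10^-3 × 5.53×10^9 = 2.10 W.

Q ≈ 2.10 W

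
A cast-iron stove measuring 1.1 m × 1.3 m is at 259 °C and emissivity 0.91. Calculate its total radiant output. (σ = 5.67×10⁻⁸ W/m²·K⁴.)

A = 1.1 × 1.3 = 1.43 m².
259 °C = 532 K.
Stefan–Boltzmann: P = εσAT⁴ = 0.91 × 5.67×10⁻⁸ × 1.43 × (532)⁴ = 0.91 × 5.67×10⁻⁸ × 1.43 × 8.01×10^10.
P = 5910 W.

P ≈ 5910 W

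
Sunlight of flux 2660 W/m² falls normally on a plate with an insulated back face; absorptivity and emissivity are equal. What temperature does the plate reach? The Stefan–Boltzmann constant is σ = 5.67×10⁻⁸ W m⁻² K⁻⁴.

T ≈ 465 K

Absorbed flux αS = emitted flux εσT⁴ (one radiating face); with α = ε, T = (S/σ)^(1/4).
T = (2660 / 5.67×10⁻⁸)^(1/4) = (4.69×10^10)^(1/4).
T = 465 K.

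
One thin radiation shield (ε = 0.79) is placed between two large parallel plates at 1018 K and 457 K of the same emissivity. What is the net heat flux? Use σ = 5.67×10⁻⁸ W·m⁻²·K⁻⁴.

Each of the 2 gaps contributes resistance (2/ε − 1) = 2/0.79 − 1 = 1.532; total = 3.063.
q = σ(T₁⁴ − T₂⁴) / 3.063 = 5.67×10⁻⁸ × 1.03×10^12 / 3.063 = 19100 W/m².

q ≈ 19100 W/m²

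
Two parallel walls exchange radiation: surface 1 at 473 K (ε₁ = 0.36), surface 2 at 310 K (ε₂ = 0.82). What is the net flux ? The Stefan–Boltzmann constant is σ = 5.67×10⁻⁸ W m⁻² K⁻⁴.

For two large parallel gray plates, q = σ(T₁⁴ − T₂⁴) / (1/ε₁ + 1/ε₂ − 1).
1/ε₁ + 1/ε₂ − 1 = 1/0.36 + 1/0.82 − 1 = 2.997.
T₁⁴ − T₂⁴ = 5.01×10^10 − 9.24×10^9 = 4.08×10^10 K⁴.
q = 5.67×10⁻⁸ × 4.08×10^10 / 2.997 = 772 W/m².

q ≈ 772 W/m²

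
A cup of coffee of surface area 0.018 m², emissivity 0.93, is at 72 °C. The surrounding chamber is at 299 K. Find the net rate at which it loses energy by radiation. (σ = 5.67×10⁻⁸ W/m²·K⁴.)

Q ≈ 5.86 W

Convert: 72 °C = 345 K.
Q = εσA(T⁴ − T_s⁴). T⁴ − T_s⁴ = (345)⁴ − (299)⁴ = 1.42×10^10 − 7.99×10^9 = 6.17×10^9 K⁴.
Q = 0.93 × 5.67×10⁻⁸ × 0.0180 × 6.17×10^9 = 5.86 W.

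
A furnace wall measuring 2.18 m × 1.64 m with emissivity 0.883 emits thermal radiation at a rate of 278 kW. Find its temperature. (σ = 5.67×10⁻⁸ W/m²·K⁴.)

T ≈ 1120 K

A = 2.18 × 1.64 = 3.58 m².
From P = εσAT⁴, T = (P / εσA)^(1/4) = (2.78×10^5 / (0.883 × 5.67×10⁻⁸ × 3.58))^(1/4).
T = (1.55×10^12)^(1/4) = 1120 K.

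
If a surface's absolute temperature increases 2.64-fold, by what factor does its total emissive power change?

P ∝ T⁴, so the power scales as (2.64)⁴ = 48.6.

factor ≈ 48.6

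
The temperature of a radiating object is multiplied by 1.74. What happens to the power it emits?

P ∝ T⁴, so the power scales as (1.74)⁴ = 9.17.

factor ≈ 9.17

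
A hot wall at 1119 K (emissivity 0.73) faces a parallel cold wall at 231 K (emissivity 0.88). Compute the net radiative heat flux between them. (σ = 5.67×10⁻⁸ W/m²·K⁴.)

q ≈ 58900 W/m²

For two large parallel gray plates, q = σ(T₁⁴ − T₂⁴) / (1/ε₁ + 1/ε₂ − 1).
1/ε₁ + 1/ε₂ − 1 = 1/0.73 + 1/0.88 − 1 = 1.506.
T₁⁴ − T₂⁴ = 1.57×10^12 − 2.85×10^9 = 1.57×10^12 K⁴.
q = 5.67×10⁻⁸ × 1.57×10^12 / 1.506 = 58900 W/m².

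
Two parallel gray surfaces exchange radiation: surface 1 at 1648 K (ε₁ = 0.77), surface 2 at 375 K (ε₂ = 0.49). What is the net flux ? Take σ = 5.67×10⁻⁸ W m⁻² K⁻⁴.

For two large parallel gray plates, q = σ(T₁⁴ − T₂⁴) / (1/ε₁ + 1/ε₂ − 1).
1/ε₁ + 1/ε₂ − 1 = 1/0.77 + 1/0.49 − 1 = 2.340.
T₁⁴ − T₂⁴ = 7.38×10^12 − 1.98×10^10 = 7.36×10^12 K⁴.
q = 5.67×10⁻⁸ × 7.36×10^12 / 2.340 = 1.78×10^5 W/m².

q ≈ 1.78×10^5 W/m²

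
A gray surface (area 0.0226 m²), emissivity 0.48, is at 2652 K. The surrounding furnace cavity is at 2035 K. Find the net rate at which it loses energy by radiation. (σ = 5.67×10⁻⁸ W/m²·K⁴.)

Q = εσA(T⁴ − T_s⁴). T⁴ − T_s⁴ = (2652)⁴ − (2035)⁴ = 4.95×10^13 − 1.71×10^13 = 3.23×10^13 K⁴.
Q = 0.48 × 5.67×10⁻⁸ × 0.0226 × 3.23×10^13 = 19900 W.

Q ≈ 19900 W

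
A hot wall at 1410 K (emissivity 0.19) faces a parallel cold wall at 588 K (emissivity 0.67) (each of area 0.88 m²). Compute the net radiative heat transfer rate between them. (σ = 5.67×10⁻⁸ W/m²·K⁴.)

Q ≈ 33200 W

For two large parallel gray plates, q = σ(T₁⁴ − T₂⁴) / (1/ε₁ + 1/ε₂ − 1).
1/ε₁ + 1/ε₂ − 1 = 1/0.19 + 1/0.67 − 1 = 5.756.
T₁⁴ − T₂⁴ = 3.95×10^12 − 1.20×10^11 = 3.83×10^12 K⁴.
q = 5.67×10⁻⁸ × 3.83×10^12 / 5.756 = 37800 W/m².
Q = q·A = 37800 × 0.88 = 33200 W.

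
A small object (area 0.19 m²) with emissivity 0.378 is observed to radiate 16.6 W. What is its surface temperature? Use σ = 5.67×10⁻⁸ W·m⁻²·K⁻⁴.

From P = εσAT⁴, T = (P / εσA)^(1/4) = (16.6 / (0.378 × 5.67×10⁻⁸ × 0.190))^(1/4).
T = (4.08×10^9)^(1/4) = 253 K.

T ≈ 253 K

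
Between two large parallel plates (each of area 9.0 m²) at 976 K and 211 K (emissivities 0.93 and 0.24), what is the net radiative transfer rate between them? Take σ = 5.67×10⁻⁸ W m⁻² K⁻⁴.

For two large parallel gray plates, q = σ(T₁⁴ − T₂⁴) / (1/ε₁ + 1/ε₂ − 1).
1/ε₁ + 1/ε₂ − 1 = 1/0.93 + 1/0.24 − 1 = 4.242.
T₁⁴ − T₂⁴ = 9.07×10^11 − 1.98×10^9 = 9.05×10^11 K⁴.
q = 5.67×10⁻⁸ × 9.05×10^11 / 4.242 = 12100 W/m².
Q = q·A = 12100 × 9.0 = 1.09×10^5 W.

Q ≈ 1.09×10^5 W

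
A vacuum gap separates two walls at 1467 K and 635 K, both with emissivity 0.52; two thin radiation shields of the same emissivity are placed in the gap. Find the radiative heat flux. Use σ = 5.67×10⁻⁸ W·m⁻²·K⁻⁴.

Each of the 3 gaps contributes resistance (2/ε − 1) = 2/0.52 − 1 = 2.846; total = 8.538.
q = σ(T₁⁴ − T₂⁴) / 8.538 = 5.67×10⁻⁸ × 4.47×10^12 / 8.538 = 29700 W/m².

q ≈ 29700 W/m²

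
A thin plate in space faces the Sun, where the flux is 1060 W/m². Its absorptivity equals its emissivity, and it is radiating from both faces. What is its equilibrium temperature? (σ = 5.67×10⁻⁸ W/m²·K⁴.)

T ≈ 311 K

Absorbed flux αS = emitted flux 2εσT⁴ per unit area; with α = ε this gives T = (S/2σ)^(1/4).
T = (1060 / (2 × 5.67×10⁻⁸))^(1/4) = (9.35×10^9)^(1/4).
T = 311 K.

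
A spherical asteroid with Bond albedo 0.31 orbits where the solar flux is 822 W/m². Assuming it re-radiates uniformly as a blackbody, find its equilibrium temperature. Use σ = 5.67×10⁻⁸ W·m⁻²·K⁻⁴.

T ≈ 224 K

Power absorbed = (1−a)S·πR²; power emitted = 4πR²σT⁴. Equating and cancelling πR²:
T = ((1−a)S / 4σ)^(1/4) = (567 / (4 × 5.67×10⁻⁸))^(1/4) = (2.50×10^9)^(1/4).
T = 224 K.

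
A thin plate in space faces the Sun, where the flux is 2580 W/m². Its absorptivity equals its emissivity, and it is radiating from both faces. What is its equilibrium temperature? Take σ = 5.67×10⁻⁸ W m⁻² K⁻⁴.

T ≈ 388 K

Absorbed flux αS = emitted flux 2εσT⁴ per unit area; with α = ε this gives T = (S/2σ)^(1/4).
T = (2580 / (2 × 5.67×10⁻⁸))^(1/4) = (2.28×10^10)^(1/4).
T = 388 K.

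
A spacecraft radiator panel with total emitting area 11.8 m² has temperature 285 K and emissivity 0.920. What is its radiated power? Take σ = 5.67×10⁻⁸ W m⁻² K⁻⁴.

P = εσAT⁴ = 0.920 × 5.67×10⁻⁸ × 11.8 × (285)⁴ = 0.920 × 5.67×10⁻⁸ × 11.8 × 6.60×10^9.
P = 4060 W.

P ≈ 4060 W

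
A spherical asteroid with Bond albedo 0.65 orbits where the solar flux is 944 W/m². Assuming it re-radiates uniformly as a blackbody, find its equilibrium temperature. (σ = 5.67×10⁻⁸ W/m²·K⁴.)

Power absorbed = (1−a)S·πR²; power emitted = 4πR²σT⁴. Equating and cancelling πR²:
T = ((1−a)S / 4σ)^(1/4) = (330 / (4 × 5.67×10⁻⁸))^(1/4) = (1.46×10^9)^(1/4).
T = 195 K.

T ≈ 195 K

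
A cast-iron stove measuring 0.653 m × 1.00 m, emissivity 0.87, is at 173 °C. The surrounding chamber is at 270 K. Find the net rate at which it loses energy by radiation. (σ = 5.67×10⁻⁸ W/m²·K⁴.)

A = 0.653 × 1.00 = 0.653 m².
Convert: 173 °C = 446 K.
Q = εσA(T⁴ − T_s⁴). T⁴ − T_s⁴ = (446)⁴ − (270)⁴ = 3.96×10^10 − 5.31×10^9 = 3.43×10^10 K⁴.
Q = 0.87 × 5.67×10⁻⁸ × 0.653 × 3.43×10^10 = 1100 W.

Q ≈ 1100 W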